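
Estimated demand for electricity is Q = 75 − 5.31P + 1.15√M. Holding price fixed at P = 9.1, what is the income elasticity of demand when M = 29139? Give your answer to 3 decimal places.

At P = 9.1, M = 29139: Q = 222.986.
Holding P constant, ∂Q/∂M = 1.15/(2√M) = 0.00336845.
η_M = (∂Q/∂M)·(M/Q) = 0.00336845 × (29139/222.986) = 0.440.

0.440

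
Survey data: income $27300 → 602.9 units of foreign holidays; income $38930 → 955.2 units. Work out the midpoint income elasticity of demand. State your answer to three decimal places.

ΔQ = 955.2 − 602.9 = 352.3; midpoint Q̄ = (602.9 + 955.2)/2 = 779.05.
ΔI = 38930 − 27300 = 11630; midpoint Ī = (27300 + 38930)/2 = 33115.
η = (ΔQ/Q̄) ÷ (ΔI/Ī) = (352.3/779.05) ÷ (11630/33115) = 1.288.

1.288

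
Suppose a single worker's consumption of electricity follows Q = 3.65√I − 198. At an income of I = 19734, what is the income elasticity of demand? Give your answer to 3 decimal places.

0.815

At I = 19734: Q = 314.744.
dQ/dI = 3.65/(2√I) = 0.0129914 at this income.
η = (dQ/dI)·(I/Q) = 0.0129914 × (19734/314.744) = 0.815.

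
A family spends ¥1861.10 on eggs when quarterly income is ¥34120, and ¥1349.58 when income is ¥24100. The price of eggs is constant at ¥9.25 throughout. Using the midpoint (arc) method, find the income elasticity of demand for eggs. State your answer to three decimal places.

With a constant price, Q₁ = 1861.10/9.25 = 201.200 and Q₂ = 1349.58/9.25 = 145.901 (equivalently, work directly with expenditure since P cancels).
Midpoint %ΔQ = (1349.58 − 1861.10)/1605.34 = -0.31864; midpoint %ΔI = (24100 − 34120)/29110 = -0.34421.
η = -0.31864 / -0.34421 = 0.926.

0.926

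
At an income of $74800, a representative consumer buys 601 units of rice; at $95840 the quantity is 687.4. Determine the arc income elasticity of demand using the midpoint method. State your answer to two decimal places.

ΔQ = 687.4 − 601 = 86.4; midpoint Q̄ = (601 + 687.4)/2 = 644.2.
ΔI = 95840 − 74800 = 21040; midpoint Ī = (74800 + 95840)/2 = 85320.
η = (ΔQ/Q̄) ÷ (ΔI/Ī) = (86.4/644.2) ÷ (21040/85320) = 0.54.

0.54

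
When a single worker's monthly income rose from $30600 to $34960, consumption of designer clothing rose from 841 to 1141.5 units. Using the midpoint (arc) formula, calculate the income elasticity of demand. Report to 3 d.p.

ΔQ = 1141.5 − 841 = 300.5; midpoint Q̄ = (841 + 1141.5)/2 = 991.25.
ΔI = 34960 − 30600 = 4360; midpoint Ī = (30600 + 34960)/2 = 32780.
η = (ΔQ/Q̄) ÷ (ΔI/Ī) = (300.5/991.25) ÷ (4360/32780) = 2.279.

2.279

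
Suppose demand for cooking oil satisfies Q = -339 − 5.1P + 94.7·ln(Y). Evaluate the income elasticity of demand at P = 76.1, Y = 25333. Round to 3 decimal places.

0.406

At P = 76.1, Y = 25333: Q = 233.135.
Holding P constant, ∂Q/∂Y = 94.7/Y = 0.00373821.
η_Y = (∂Q/∂Y)·(Y/Q) = 0.00373821 × (25333/233.135) = 0.406.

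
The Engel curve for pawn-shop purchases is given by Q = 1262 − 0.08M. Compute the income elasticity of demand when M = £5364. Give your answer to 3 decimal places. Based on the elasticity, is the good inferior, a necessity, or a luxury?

At M = 5364: Q = 832.880.
dQ/dM = −0.08.
η = (dQ/dM)·(M/Q) = -0.08 × (5364/832.880) = -0.515.
Since η < 0, the good is an inferior good.

-0.515 (inferior good)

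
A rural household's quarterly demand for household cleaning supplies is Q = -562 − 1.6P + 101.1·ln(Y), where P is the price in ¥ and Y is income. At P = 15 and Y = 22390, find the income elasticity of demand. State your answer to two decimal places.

At P = 15, Y = 22390: Q = 426.655.
Holding P constant, ∂Q/∂Y = 101.1/Y = 0.00451541.
η_Y = (∂Q/∂Y)·(Y/Q) = 0.00451541 × (22390/426.655) = 0.24.

0.24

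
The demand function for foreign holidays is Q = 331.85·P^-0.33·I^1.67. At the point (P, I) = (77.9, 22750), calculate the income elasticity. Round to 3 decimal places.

1.670

For a multiplicative demand Q = A·P^α·I^β, the income elasticity is β everywhere.
Here β = 1.67, so η = 1.670.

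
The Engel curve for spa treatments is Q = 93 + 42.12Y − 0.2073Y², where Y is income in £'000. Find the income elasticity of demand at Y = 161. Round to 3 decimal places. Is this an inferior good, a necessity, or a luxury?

At Y = 161: Q = 1500.8967.
dQ/dY = 42.12 − 0.4146Y = -24.63060.
η = (dQ/dY)·(Y/Q) = -24.63060 × (161/1500.8967) = -2.642.
η < 0 ⇒ inferior good.

-2.642 (inferior good)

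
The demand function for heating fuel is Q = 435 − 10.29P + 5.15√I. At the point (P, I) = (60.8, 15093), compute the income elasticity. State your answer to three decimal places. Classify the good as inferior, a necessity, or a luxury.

0.716 (necessity)

At P = 60.8, I = 15093: Q = 442.064.
Holding P constant, ∂Q/∂I = 5.15/(2√I) = 0.0209599.
η_I = (∂Q/∂I)·(I/Q) = 0.0209599 × (15093/442.064) = 0.716.
Since 0 < η < 1, this is a necessity.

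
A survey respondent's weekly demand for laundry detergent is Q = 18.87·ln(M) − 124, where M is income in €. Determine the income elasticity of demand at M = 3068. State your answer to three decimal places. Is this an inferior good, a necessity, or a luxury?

0.686 (necessity)

At M = 3068: Q = 27.503.
dQ/dM = 18.87/M = 0.00615059 at this income.
η = (dQ/dM)·(M/Q) = 0.00615059 × (3068/27.503) = 0.686.
Since 0 < η < 1, the good is a necessity.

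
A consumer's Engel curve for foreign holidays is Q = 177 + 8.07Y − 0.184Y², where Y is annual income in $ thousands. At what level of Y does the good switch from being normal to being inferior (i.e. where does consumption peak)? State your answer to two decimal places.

dQ/dY = 8.07 − 0.368Y.
The good is inferior where dQ/dY < 0. Setting dQ/dY = 0 gives Y = 8.07 / 0.368 = 21.93.

21.93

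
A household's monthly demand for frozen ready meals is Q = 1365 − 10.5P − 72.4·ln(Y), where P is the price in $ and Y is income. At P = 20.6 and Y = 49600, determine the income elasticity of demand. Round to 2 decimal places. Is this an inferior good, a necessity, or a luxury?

-0.20 (inferior good)

At P = 20.6, Y = 49600: Q = 365.930.
Holding P constant, ∂Q/∂Y = -72.4/Y = -0.00145968.
η_Y = (∂Q/∂Y)·(Y/Q) = -0.00145968 × (49600/365.930) = -0.20.
Since η < 0, this is an inferior good.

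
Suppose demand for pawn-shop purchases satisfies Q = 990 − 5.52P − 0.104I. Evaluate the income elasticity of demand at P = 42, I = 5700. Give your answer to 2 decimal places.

-3.58

At P = 42, I = 5700: Q = 165.360.
Holding P constant, ∂Q/∂I = −0.104.
η_I = (∂Q/∂I)·(I/Q) = -0.104 × (5700/165.360) = -3.58.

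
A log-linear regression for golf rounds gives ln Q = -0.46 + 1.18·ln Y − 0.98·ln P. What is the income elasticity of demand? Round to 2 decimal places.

In a log-linear demand, the coefficient on ln Y is the income elasticity.
So η = 1.18.

1.18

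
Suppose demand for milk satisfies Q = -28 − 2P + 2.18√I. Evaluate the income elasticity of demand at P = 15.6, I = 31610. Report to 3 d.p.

0.590

At P = 15.6, I = 31610: Q = 328.387.
Holding P constant, ∂Q/∂I = 2.18/(2√I) = 0.00613076.
η_I = (∂Q/∂I)·(I/Q) = 0.00613076 × (31610/328.387) = 0.590.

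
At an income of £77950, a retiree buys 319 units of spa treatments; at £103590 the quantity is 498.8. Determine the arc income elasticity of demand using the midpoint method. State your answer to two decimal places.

ΔQ = 498.8 − 319 = 179.8; midpoint Q̄ = (319 + 498.8)/2 = 408.9.
ΔI = 103590 − 77950 = 25640; midpoint Ī = (77950 + 103590)/2 = 90770.
η = (ΔQ/Q̄) ÷ (ΔI/Ī) = (179.8/408.9) ÷ (25640/90770) = 1.56.

1.56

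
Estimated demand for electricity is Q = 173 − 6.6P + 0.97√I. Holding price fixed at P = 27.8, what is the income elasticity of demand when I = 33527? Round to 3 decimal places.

At P = 27.8, I = 33527: Q = 167.131.
Holding P constant, ∂Q/∂I = 0.97/(2√I) = 0.00264877.
η_I = (∂Q/∂I)·(I/Q) = 0.00264877 × (33527/167.131) = 0.531.

0.531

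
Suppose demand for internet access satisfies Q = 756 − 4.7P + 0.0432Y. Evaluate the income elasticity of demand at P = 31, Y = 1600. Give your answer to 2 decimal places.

At P = 31, Y = 1600: Q = 679.420.
Holding P constant, ∂Q/∂Y = 0.0432.
η_Y = (∂Q/∂Y)·(Y/Q) = 0.0432 × (1600/679.420) = 0.10.

0.10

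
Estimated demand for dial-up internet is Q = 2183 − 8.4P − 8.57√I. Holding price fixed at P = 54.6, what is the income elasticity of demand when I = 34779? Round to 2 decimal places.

-6.34

At P = 54.6, I = 34779: Q = 126.130.
Holding P constant, ∂Q/∂I = -8.57/(2√I) = -0.0229769.
η_I = (∂Q/∂I)·(I/Q) = -0.0229769 × (34779/126.130) = -6.34.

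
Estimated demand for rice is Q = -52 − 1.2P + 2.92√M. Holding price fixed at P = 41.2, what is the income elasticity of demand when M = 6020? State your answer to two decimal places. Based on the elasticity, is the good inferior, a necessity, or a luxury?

At P = 41.2, M = 6020: Q = 125.119.
Holding P constant, ∂Q/∂M = 2.92/(2√M) = 0.0188172.
η_M = (∂Q/∂M)·(M/Q) = 0.0188172 × (6020/125.119) = 0.91.
Since 0 < η < 1, this is a necessity.

0.91 (necessity)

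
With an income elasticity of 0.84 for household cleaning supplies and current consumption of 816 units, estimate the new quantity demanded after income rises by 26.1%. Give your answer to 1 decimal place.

994.9

%ΔQ ≈ η × %ΔI = 0.84 × 26.1% = 21.924%.
New Q ≈ 816 × (1 + 0.21924) = 994.9.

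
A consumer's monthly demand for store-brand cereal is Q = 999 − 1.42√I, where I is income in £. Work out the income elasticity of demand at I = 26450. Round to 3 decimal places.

-0.150

At I = 26450: Q = 768.059.
dQ/dI = -1.42/(2√I) = -0.00436562 at this income.
η = (dQ/dI)·(I/Q) = -0.00436562 × (26450/768.059) = -0.150.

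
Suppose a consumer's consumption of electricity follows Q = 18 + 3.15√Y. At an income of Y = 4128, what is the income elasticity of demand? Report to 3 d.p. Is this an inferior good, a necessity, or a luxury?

At Y = 4128: Q = 220.386.
dQ/dY = 3.15/(2√Y) = 0.0245138 at this income.
η = (dQ/dY)·(Y/Q) = 0.0245138 × (4128/220.386) = 0.459.
Since 0 < η < 1, the good is a necessity.

0.459 (necessity)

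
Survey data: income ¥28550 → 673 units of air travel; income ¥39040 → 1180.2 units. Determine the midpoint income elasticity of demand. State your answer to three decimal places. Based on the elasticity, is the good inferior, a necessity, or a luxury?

1.763 (luxury)

ΔQ = 1180.2 − 673 = 507.2; midpoint Q̄ = (673 + 1180.2)/2 = 926.6.
ΔI = 39040 − 28550 = 10490; midpoint Ī = (28550 + 39040)/2 = 33795.
η = (ΔQ/Q̄) ÷ (ΔI/Ī) = (507.2/926.6) ÷ (10490/33795) = 1.763.
η > 1 ⇒ luxury.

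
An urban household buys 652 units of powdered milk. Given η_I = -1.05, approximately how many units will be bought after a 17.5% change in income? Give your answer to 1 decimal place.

532.2

%ΔQ ≈ η × %ΔI = -1.05 × 17.5% = -18.375%.
New Q ≈ 652 × (1 − 0.18375) = 532.2.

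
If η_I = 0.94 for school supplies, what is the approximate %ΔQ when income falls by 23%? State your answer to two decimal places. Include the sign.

%ΔQ ≈ η × %ΔI = 0.94 × (-23%) = -21.62%.

-21.62%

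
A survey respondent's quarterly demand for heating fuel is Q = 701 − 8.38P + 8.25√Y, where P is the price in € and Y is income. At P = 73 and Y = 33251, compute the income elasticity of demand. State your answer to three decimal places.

At P = 73, Y = 33251: Q = 1593.636.
Holding P constant, ∂Q/∂Y = 8.25/(2√Y) = 0.0226215.
η_Y = (∂Q/∂Y)·(Y/Q) = 0.0226215 × (33251/1593.636) = 0.472.

0.472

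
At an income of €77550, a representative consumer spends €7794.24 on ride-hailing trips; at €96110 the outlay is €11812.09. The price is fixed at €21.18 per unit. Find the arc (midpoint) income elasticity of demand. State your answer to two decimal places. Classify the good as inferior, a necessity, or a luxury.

With a constant price, Q₁ = 7794.24/21.18 = 368.000 and Q₂ = 11812.09/21.18 = 557.700 (equivalently, work directly with expenditure since P cancels).
Midpoint %ΔQ = (11812.09 − 7794.24)/9803.17 = 0.40985; midpoint %ΔI = (96110 − 77550)/86830 = 0.21375.
η = 0.40985 / 0.21375 = 1.92.
η > 1 ⇒ luxury.

1.92 (luxury)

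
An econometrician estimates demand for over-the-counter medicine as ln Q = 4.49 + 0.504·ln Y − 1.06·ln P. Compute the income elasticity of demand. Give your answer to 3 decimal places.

In a log-linear demand, the coefficient on ln Y is the income elasticity.
So η = 0.504.

0.504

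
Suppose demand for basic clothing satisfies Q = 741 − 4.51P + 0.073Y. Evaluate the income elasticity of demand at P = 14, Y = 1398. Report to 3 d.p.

At P = 14, Y = 1398: Q = 779.914.
Holding P constant, ∂Q/∂Y = 0.073.
η_Y = (∂Q/∂Y)·(Y/Q) = 0.073 × (1398/779.914) = 0.131.

0.131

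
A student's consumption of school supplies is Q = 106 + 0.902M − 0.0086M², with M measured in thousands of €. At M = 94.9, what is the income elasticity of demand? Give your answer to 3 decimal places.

At M = 94.9: Q = 114.1481.
dQ/dM = 0.902 − 0.0172M = -0.73028.
η = (dQ/dM)·(M/Q) = -0.73028 × (94.9/114.1481) = -0.607.

-0.607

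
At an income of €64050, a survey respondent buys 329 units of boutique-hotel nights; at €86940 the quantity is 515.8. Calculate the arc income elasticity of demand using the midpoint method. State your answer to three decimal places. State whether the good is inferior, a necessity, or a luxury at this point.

1.459 (luxury)

ΔQ = 515.8 − 329 = 186.8; midpoint Q̄ = (329 + 515.8)/2 = 422.4.
ΔI = 86940 − 64050 = 22890; midpoint Ī = (64050 + 86940)/2 = 75495.
η = (ΔQ/Q̄) ÷ (ΔI/Ī) = (186.8/422.4) ÷ (22890/75495) = 1.459.
η > 1 ⇒ luxury.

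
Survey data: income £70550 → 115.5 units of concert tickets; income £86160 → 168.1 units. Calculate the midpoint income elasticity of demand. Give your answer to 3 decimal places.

1.862

ΔQ = 168.1 − 115.5 = 52.6; midpoint Q̄ = (115.5 + 168.1)/2 = 141.8.
ΔI = 86160 − 70550 = 15610; midpoint Ī = (70550 + 86160)/2 = 78355.
η = (ΔQ/Q̄) ÷ (ΔI/Ī) = (52.6/141.8) ÷ (15610/78355) = 1.862.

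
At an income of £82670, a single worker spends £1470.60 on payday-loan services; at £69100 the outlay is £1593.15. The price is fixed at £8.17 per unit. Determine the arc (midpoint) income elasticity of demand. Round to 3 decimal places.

With a constant price, Q₁ = 1470.60/8.17 = 180.000 and Q₂ = 1593.15/8.17 = 195.000 (equivalently, work directly with expenditure since P cancels).
Midpoint %ΔQ = (1593.15 − 1470.60)/1531.88 = 0.08000; midpoint %ΔI = (69100 − 82670)/75885 = -0.17882.
η = 0.08000 / -0.17882 = -0.447.

-0.447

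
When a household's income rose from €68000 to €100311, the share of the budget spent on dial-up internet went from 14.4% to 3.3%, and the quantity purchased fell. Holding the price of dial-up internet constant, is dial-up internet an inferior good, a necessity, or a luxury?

Quantity demanded falls as income rises, so η < 0.

inferior good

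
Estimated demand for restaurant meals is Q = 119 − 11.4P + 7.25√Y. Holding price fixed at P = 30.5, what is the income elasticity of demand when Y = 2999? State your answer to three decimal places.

1.179

At P = 30.5, Y = 2999: Q = 168.333.
Holding P constant, ∂Q/∂Y = 7.25/(2√Y) = 0.0661942.
η_Y = (∂Q/∂Y)·(Y/Q) = 0.0661942 × (2999/168.333) = 1.179.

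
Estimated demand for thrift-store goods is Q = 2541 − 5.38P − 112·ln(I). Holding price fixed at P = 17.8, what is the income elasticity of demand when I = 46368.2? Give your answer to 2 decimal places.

At P = 17.8, I = 46368.2: Q = 1241.867.
Holding P constant, ∂Q/∂I = -112/I = -0.00241545.
η_I = (∂Q/∂I)·(I/Q) = -0.00241545 × (46368.2/1241.867) = -0.09.

-0.09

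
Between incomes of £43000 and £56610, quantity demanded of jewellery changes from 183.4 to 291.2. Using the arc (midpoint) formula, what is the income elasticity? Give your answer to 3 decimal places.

ΔQ = 291.2 − 183.4 = 107.8; midpoint Q̄ = (183.4 + 291.2)/2 = 237.3.
ΔI = 56610 − 43000 = 13610; midpoint Ī = (43000 + 56610)/2 = 49805.
η = (ΔQ/Q̄) ÷ (ΔI/Ī) = (107.8/237.3) ÷ (13610/49805) = 1.662.

1.662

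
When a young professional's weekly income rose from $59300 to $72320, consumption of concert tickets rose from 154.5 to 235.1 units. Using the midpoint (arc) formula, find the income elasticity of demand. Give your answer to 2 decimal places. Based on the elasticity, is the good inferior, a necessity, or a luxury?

2.09 (luxury)

ΔQ = 235.1 − 154.5 = 80.6; midpoint Q̄ = (154.5 + 235.1)/2 = 194.8.
ΔI = 72320 − 59300 = 13020; midpoint Ī = (59300 + 72320)/2 = 65810.
η = (ΔQ/Q̄) ÷ (ΔI/Ī) = (80.6/194.8) ÷ (13020/65810) = 2.09.
η > 1 ⇒ luxury.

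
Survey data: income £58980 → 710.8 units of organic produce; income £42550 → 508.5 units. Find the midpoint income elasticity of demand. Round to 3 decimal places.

ΔQ = 508.5 − 710.8 = -202.3; midpoint Q̄ = (710.8 + 508.5)/2 = 609.65.
ΔI = 42550 − 58980 = -16430; midpoint Ī = (58980 + 42550)/2 = 50765.
η = (ΔQ/Q̄) ÷ (ΔI/Ī) = (-202.3/609.65) ÷ (-16430/50765) = 1.025.

1.025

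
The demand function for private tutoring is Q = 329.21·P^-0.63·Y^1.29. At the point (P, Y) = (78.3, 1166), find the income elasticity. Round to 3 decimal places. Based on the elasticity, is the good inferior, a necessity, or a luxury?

For a multiplicative demand Q = A·P^α·Y^β, the income elasticity is β everywhere.
Here β = 1.29, so η = 1.290.
Since η > 1, this is a luxury.

1.290 (luxury)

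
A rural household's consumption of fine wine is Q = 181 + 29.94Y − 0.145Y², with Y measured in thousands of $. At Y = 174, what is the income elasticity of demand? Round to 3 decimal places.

At Y = 174: Q = 1000.5400.
dQ/dY = 29.94 − 0.29Y = -20.52000.
η = (dQ/dY)·(Y/Q) = -20.52000 × (174/1000.5400) = -3.569.

-3.569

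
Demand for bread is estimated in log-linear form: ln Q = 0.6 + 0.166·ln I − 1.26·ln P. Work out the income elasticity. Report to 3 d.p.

In a log-linear demand, the coefficient on ln I is the income elasticity.
So η = 0.166.

0.166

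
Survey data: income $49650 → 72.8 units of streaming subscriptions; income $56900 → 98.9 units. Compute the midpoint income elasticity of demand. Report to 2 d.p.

2.23

ΔQ = 98.9 − 72.8 = 26.1; midpoint Q̄ = (72.8 + 98.9)/2 = 85.85.
ΔI = 56900 − 49650 = 7250; midpoint Ī = (49650 + 56900)/2 = 53275.
η = (ΔQ/Q̄) ÷ (ΔI/Ī) = (26.1/85.85) ÷ (7250/53275) = 2.23.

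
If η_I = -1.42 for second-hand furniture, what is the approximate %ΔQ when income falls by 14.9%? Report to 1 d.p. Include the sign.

%ΔQ ≈ η × %ΔI = -1.42 × (-14.9%) = 21.2%.

21.2%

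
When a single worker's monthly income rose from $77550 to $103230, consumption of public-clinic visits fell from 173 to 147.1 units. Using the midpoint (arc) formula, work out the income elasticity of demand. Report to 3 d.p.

ΔQ = 147.1 − 173 = -25.9; midpoint Q̄ = (173 + 147.1)/2 = 160.05.
ΔI = 103230 − 77550 = 25680; midpoint Ī = (77550 + 103230)/2 = 90390.
η = (ΔQ/Q̄) ÷ (ΔI/Ī) = (-25.9/160.05) ÷ (25680/90390) = -0.570.

-0.570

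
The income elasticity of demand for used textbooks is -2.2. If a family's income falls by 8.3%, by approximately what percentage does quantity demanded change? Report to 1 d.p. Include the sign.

%ΔQ ≈ η × %ΔI = -2.2 × (-8.3%) = 18.3%.

18.3%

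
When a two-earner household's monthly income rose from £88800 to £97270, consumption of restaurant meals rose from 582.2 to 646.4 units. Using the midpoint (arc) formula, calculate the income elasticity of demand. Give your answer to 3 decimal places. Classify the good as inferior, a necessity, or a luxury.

1.148 (luxury)

ΔQ = 646.4 − 582.2 = 64.2; midpoint Q̄ = (582.2 + 646.4)/2 = 614.3.
ΔI = 97270 − 88800 = 8470; midpoint Ī = (88800 + 97270)/2 = 93035.
η = (ΔQ/Q̄) ÷ (ΔI/Ī) = (64.2/614.3) ÷ (8470/93035) = 1.148.
η > 1 ⇒ luxury.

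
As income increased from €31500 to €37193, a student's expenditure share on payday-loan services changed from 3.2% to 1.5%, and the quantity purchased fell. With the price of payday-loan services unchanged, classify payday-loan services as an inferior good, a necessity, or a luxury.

Quantity demanded falls as income rises, so η < 0.

inferior good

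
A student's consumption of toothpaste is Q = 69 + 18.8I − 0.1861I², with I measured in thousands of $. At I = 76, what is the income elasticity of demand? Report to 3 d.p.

-1.705

At I = 76: Q = 422.8864.
dQ/dI = 18.8 − 0.3722I = -9.48720.
η = (dQ/dI)·(I/Q) = -9.48720 × (76/422.8864) = -1.705.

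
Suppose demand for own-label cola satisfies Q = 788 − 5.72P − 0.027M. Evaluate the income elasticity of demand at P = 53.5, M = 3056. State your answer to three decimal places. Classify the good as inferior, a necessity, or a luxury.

At P = 53.5, M = 3056: Q = 399.468.
Holding P constant, ∂Q/∂M = −0.027.
η_M = (∂Q/∂M)·(M/Q) = -0.027 × (3056/399.468) = -0.207.
Since η < 0, this is an inferior good.

-0.207 (inferior good)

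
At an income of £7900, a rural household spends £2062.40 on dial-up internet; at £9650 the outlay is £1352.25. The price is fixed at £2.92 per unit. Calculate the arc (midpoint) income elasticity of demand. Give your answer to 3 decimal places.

-2.086

With a constant price, Q₁ = 2062.40/2.92 = 706.301 and Q₂ = 1352.25/2.92 = 463.099 (equivalently, work directly with expenditure since P cancels).
Midpoint %ΔQ = (1352.25 − 2062.40)/1707.33 = -0.41594; midpoint %ΔI = (9650 − 7900)/8775 = 0.19943.
η = -0.41594 / 0.19943 = -2.086.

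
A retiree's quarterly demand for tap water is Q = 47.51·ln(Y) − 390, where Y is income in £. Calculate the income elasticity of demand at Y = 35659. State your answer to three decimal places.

0.440

At Y = 35659: Q = 107.988.
dQ/dY = 47.51/Y = 0.00133234 at this income.
η = (dQ/dY)·(Y/Q) = 0.00133234 × (35659/107.988) = 0.440.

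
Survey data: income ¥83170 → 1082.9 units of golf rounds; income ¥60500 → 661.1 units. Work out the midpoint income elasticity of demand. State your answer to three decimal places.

1.533

ΔQ = 661.1 − 1082.9 = -421.8; midpoint Q̄ = (1082.9 + 661.1)/2 = 872.
ΔI = 60500 − 83170 = -22670; midpoint Ī = (83170 + 60500)/2 = 71835.
η = (ΔQ/Q̄) ÷ (ΔI/Ī) = (-421.8/872) ÷ (-22670/71835) = 1.533.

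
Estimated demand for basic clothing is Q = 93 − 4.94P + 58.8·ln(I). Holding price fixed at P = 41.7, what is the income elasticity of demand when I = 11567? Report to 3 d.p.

0.135

At P = 41.7, I = 11567: Q = 437.130.
Holding P constant, ∂Q/∂I = 58.8/I = 0.00508343.
η_I = (∂Q/∂I)·(I/Q) = 0.00508343 × (11567/437.130) = 0.135.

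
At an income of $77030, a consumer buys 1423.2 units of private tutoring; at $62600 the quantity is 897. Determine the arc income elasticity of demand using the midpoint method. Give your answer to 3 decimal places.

ΔQ = 897 − 1423.2 = -526.2; midpoint Q̄ = (1423.2 + 897)/2 = 1160.1.
ΔI = 62600 − 77030 = -14430; midpoint Ī = (77030 + 62600)/2 = 69815.
η = (ΔQ/Q̄) ÷ (ΔI/Ī) = (-526.2/1160.1) ÷ (-14430/69815) = 2.195.

2.195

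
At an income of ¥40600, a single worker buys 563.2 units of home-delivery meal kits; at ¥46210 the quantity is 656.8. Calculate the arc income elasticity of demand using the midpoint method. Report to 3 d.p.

ΔQ = 656.8 − 563.2 = 93.6; midpoint Q̄ = (563.2 + 656.8)/2 = 610.
ΔI = 46210 − 40600 = 5610; midpoint Ī = (40600 + 46210)/2 = 43405.
η = (ΔQ/Q̄) ÷ (ΔI/Ī) = (93.6/610) ÷ (5610/43405) = 1.187.

1.187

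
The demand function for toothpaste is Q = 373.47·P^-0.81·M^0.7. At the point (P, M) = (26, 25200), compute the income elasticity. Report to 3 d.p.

0.700

For a multiplicative demand Q = A·P^α·M^β, the income elasticity is β everywhere.
Here β = 0.7, so η = 0.700.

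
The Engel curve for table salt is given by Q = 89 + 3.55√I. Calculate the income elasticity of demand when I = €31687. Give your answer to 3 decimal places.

0.438

At I = 31687: Q = 720.930.
dQ/dI = 3.55/(2√I) = 0.00997144 at this income.
η = (dQ/dI)·(I/Q) = 0.00997144 × (31687/720.930) = 0.438.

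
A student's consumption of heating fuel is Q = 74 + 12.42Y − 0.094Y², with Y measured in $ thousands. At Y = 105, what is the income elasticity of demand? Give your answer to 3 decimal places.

At Y = 105: Q = 341.7500.
dQ/dY = 12.42 − 0.188Y = -7.32000.
η = (dQ/dY)·(Y/Q) = -7.32000 × (105/341.7500) = -2.249.

-2.249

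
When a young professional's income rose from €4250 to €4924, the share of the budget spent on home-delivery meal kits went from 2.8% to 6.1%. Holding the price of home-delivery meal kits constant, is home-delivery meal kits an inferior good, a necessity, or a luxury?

luxury

The budget share rises as income rises, so η > 1.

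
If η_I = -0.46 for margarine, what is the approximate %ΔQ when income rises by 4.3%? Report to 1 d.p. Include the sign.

-2.0%

%ΔQ ≈ η × %ΔI = -0.46 × 4.3% = -2.0%.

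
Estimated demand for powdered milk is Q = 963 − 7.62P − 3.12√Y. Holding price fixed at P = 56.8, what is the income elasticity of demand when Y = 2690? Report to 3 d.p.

At P = 56.8, Y = 2690: Q = 368.365.
Holding P constant, ∂Q/∂Y = -3.12/(2√Y) = -0.030078.
η_Y = (∂Q/∂Y)·(Y/Q) = -0.030078 × (2690/368.365) = -0.220.

-0.220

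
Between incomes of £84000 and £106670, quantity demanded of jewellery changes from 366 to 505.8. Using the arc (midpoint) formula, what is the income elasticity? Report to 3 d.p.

1.349

ΔQ = 505.8 − 366 = 139.8; midpoint Q̄ = (366 + 505.8)/2 = 435.9.
ΔI = 106670 − 84000 = 22670; midpoint Ī = (84000 + 106670)/2 = 95335.
η = (ΔQ/Q̄) ÷ (ΔI/Ī) = (139.8/435.9) ÷ (22670/95335) = 1.349.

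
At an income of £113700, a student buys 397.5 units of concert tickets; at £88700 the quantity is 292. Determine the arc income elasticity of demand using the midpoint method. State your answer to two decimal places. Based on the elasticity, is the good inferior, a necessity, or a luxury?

ΔQ = 292 − 397.5 = -105.5; midpoint Q̄ = (397.5 + 292)/2 = 344.75.
ΔI = 88700 − 113700 = -25000; midpoint Ī = (113700 + 88700)/2 = 101200.
η = (ΔQ/Q̄) ÷ (ΔI/Ī) = (-105.5/344.75) ÷ (-25000/101200) = 1.24.
η > 1 ⇒ luxury.

1.24 (luxury)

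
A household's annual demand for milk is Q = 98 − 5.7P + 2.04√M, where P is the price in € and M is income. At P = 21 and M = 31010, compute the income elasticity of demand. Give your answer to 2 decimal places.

0.53

At P = 21, M = 31010: Q = 337.537.
Holding P constant, ∂Q/∂M = 2.04/(2√M) = 0.00579228.
η_M = (∂Q/∂M)·(M/Q) = 0.00579228 × (31010/337.537) = 0.53.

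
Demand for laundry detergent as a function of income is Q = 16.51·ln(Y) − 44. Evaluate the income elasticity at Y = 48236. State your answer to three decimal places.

At Y = 48236: Q = 134.042.
dQ/dY = 16.51/Y = 0.000342275 at this income.
η = (dQ/dY)·(Y/Q) = 0.000342275 × (48236/134.042) = 0.123.

0.123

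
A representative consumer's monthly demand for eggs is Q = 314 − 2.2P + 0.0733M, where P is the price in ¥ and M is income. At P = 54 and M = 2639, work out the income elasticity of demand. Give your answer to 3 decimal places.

0.498

At P = 54, M = 2639: Q = 388.639.
Holding P constant, ∂Q/∂M = 0.0733.
η_M = (∂Q/∂M)·(M/Q) = 0.0733 × (2639/388.639) = 0.498.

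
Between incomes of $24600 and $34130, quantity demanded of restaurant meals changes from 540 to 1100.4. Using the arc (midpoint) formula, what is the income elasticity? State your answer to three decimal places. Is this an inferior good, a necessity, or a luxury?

2.105 (luxury)

ΔQ = 1100.4 − 540 = 560.4; midpoint Q̄ = (540 + 1100.4)/2 = 820.2.
ΔI = 34130 − 24600 = 9530; midpoint Ī = (24600 + 34130)/2 = 29365.
η = (ΔQ/Q̄) ÷ (ΔI/Ī) = (560.4/820.2) ÷ (9530/29365) = 2.105.
η > 1 ⇒ luxury.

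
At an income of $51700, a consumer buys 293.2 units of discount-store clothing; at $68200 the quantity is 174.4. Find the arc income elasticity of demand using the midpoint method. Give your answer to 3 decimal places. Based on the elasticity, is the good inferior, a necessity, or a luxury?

-1.846 (inferior good)

ΔQ = 174.4 − 293.2 = -118.8; midpoint Q̄ = (293.2 + 174.4)/2 = 233.8.
ΔI = 68200 − 51700 = 16500; midpoint Ī = (51700 + 68200)/2 = 59950.
η = (ΔQ/Q̄) ÷ (ΔI/Ī) = (-118.8/233.8) ÷ (16500/59950) = -1.846.
η < 0 ⇒ inferior good.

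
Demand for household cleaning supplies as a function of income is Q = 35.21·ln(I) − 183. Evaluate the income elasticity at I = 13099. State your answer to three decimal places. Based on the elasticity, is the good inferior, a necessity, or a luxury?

0.233 (necessity)

At I = 13099: Q = 150.801.
dQ/dI = 35.21/I = 0.00268799 at this income.
η = (dQ/dI)·(I/Q) = 0.00268799 × (13099/150.801) = 0.233.
Since 0 < η < 1, the good is a necessity.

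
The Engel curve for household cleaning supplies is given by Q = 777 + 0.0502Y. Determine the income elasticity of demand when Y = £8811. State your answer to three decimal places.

At Y = 8811: Q = 1219.312.
dQ/dY = 0.0502.
η = (dQ/dY)·(Y/Q) = 0.0502 × (8811/1219.312) = 0.363.

0.363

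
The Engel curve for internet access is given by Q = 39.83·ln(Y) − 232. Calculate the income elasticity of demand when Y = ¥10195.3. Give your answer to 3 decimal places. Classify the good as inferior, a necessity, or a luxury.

At Y = 10195.3: Q = 135.618.
dQ/dY = 39.83/Y = 0.0039067 at this income.
η = (dQ/dY)·(Y/Q) = 0.0039067 × (10195.3/135.618) = 0.294.
Since 0 < η < 1, the good is a necessity.

0.294 (necessity)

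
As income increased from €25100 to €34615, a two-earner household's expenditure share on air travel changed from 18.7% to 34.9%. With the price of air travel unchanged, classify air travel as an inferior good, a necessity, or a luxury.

luxury

The budget share rises as income rises, so η > 1.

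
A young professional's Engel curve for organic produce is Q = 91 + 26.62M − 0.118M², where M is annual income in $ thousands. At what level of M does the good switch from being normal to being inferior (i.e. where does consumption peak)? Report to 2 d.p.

112.80

dQ/dM = 26.62 − 0.236M.
The good is inferior where dQ/dM < 0. Setting dQ/dM = 0 gives M = 26.62 / 0.236 = 112.80.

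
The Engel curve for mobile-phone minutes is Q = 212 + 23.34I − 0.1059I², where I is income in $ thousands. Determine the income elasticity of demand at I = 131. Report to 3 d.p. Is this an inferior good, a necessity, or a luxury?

-0.397 (inferior good)

At I = 131: Q = 1452.1901.
dQ/dI = 23.34 − 0.2118I = -4.40580.
η = (dQ/dI)·(I/Q) = -4.40580 × (131/1452.1901) = -0.397.
η < 0 ⇒ inferior good.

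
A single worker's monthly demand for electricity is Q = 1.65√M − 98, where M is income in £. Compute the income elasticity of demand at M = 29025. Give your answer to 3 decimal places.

At M = 29025: Q = 183.106.
dQ/dM = 1.65/(2√M) = 0.00484248 at this income.
η = (dQ/dM)·(M/Q) = 0.00484248 × (29025/183.106) = 0.768.

0.768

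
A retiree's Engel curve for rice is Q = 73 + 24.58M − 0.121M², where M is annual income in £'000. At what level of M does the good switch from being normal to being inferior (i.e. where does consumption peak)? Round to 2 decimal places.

101.57

dQ/dM = 24.58 − 0.242M.
The good is inferior where dQ/dM < 0. Setting dQ/dM = 0 gives M = 24.58 / 0.242 = 101.57.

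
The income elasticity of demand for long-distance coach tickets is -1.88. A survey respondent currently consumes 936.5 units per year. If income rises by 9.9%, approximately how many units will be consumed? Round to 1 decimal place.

762.2

%ΔQ ≈ η × %ΔI = -1.88 × 9.9% = -18.612%.
New Q ≈ 936.5 × (1 − 0.18612) = 762.2.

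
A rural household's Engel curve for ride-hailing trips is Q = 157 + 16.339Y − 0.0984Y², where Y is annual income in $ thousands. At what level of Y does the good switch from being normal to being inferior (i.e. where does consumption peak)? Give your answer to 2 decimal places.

83.02

dQ/dY = 16.339 − 0.1968Y.
The good is inferior where dQ/dY < 0. Setting dQ/dY = 0 gives Y = 16.339 / 0.1968 = 83.02.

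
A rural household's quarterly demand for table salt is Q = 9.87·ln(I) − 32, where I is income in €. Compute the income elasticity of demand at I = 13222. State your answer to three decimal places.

0.160

At I = 13222: Q = 61.663.
dQ/dI = 9.87/I = 0.000746483 at this income.
η = (dQ/dI)·(I/Q) = 0.000746483 × (13222/61.663) = 0.160.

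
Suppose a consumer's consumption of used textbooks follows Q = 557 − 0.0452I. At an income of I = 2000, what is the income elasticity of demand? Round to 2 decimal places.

-0.19

At I = 2000: Q = 466.600.
dQ/dI = −0.0452.
η = (dQ/dI)·(I/Q) = -0.0452 × (2000/466.600) = -0.19.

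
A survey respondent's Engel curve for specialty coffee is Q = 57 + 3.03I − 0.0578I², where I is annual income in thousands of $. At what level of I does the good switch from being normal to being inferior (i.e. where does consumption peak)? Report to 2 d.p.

26.21

dQ/dI = 3.03 − 0.1156I.
The good is inferior where dQ/dI < 0. Setting dQ/dI = 0 gives I = 3.03 / 0.1156 = 26.21.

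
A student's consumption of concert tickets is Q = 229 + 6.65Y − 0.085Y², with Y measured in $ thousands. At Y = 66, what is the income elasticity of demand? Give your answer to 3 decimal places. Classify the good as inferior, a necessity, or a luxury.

-1.013 (inferior good)

At Y = 66: Q = 297.6400.
dQ/dY = 6.65 − 0.17Y = -4.57000.
η = (dQ/dY)·(Y/Q) = -4.57000 × (66/297.6400) = -1.013.
η < 0 ⇒ inferior good.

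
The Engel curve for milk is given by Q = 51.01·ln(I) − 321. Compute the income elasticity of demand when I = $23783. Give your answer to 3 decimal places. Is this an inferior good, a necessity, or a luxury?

At I = 23783: Q = 193.014.
dQ/dI = 51.01/I = 0.00214481 at this income.
η = (dQ/dI)·(I/Q) = 0.00214481 × (23783/193.014) = 0.264.
Since 0 < η < 1, the good is a necessity.

0.264 (necessity)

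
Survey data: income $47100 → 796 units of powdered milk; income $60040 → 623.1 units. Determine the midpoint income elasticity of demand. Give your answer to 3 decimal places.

-1.009

ΔQ = 623.1 − 796 = -172.9; midpoint Q̄ = (796 + 623.1)/2 = 709.55.
ΔI = 60040 − 47100 = 12940; midpoint Ī = (47100 + 60040)/2 = 53570.
η = (ΔQ/Q̄) ÷ (ΔI/Ī) = (-172.9/709.55) ÷ (12940/53570) = -1.009.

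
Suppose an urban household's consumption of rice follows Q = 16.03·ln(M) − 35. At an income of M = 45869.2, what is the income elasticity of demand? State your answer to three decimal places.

At M = 45869.2: Q = 137.059.
dQ/dM = 16.03/M = 0.000349472 at this income.
η = (dQ/dM)·(M/Q) = 0.000349472 × (45869.2/137.059) = 0.117.

0.117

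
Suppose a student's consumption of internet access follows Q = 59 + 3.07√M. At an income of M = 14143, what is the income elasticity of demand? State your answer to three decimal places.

At M = 14143: Q = 424.098.
dQ/dM = 3.07/(2√M) = 0.0129074 at this income.
η = (dQ/dM)·(M/Q) = 0.0129074 × (14143/424.098) = 0.430.

0.430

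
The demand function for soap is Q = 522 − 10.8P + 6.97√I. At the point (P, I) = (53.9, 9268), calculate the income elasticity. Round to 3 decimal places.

At P = 53.9, I = 9268: Q = 610.885.
Holding P constant, ∂Q/∂I = 6.97/(2√I) = 0.0362001.
η_I = (∂Q/∂I)·(I/Q) = 0.0362001 × (9268/610.885) = 0.549.

0.549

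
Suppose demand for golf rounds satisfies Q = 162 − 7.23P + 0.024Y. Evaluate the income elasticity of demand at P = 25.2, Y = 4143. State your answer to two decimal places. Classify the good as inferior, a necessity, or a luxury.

At P = 25.2, Y = 4143: Q = 79.236.
Holding P constant, ∂Q/∂Y = 0.024.
η_Y = (∂Q/∂Y)·(Y/Q) = 0.024 × (4143/79.236) = 1.25.
Since η > 1, this is a luxury.

1.25 (luxury)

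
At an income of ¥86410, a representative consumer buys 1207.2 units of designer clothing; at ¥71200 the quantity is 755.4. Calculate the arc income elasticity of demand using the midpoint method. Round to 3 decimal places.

ΔQ = 755.4 − 1207.2 = -451.8; midpoint Q̄ = (1207.2 + 755.4)/2 = 981.3.
ΔI = 71200 − 86410 = -15210; midpoint Ī = (86410 + 71200)/2 = 78805.
η = (ΔQ/Q̄) ÷ (ΔI/Ī) = (-451.8/981.3) ÷ (-15210/78805) = 2.385.

2.385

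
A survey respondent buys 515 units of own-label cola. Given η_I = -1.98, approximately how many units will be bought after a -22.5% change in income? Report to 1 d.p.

%ΔQ ≈ η × %ΔI = -1.98 × (-22.5%) = 44.55%.
New Q ≈ 515 × (1 + 0.4455) = 744.4.

744.4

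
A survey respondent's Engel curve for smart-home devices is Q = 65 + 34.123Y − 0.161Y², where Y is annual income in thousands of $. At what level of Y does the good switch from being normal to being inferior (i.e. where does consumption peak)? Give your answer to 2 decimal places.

dQ/dY = 34.123 − 0.322Y.
The good is inferior where dQ/dY < 0. Setting dQ/dY = 0 gives Y = 34.123 / 0.322 = 105.97.

105.97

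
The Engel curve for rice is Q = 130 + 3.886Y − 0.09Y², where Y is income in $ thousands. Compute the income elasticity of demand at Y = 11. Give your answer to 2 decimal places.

At Y = 11: Q = 161.8560.
dQ/dY = 3.886 − 0.18Y = 1.90600.
η = (dQ/dY)·(Y/Q) = 1.90600 × (11/161.8560) = 0.13.

0.13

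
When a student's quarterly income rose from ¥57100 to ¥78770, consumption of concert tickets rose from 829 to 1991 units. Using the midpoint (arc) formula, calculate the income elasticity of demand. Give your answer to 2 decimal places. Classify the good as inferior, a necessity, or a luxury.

2.58 (luxury)

ΔQ = 1991 − 829 = 1162; midpoint Q̄ = (829 + 1991)/2 = 1410.
ΔI = 78770 − 57100 = 21670; midpoint Ī = (57100 + 78770)/2 = 67935.
η = (ΔQ/Q̄) ÷ (ΔI/Ī) = (1162/1410) ÷ (21670/67935) = 2.58.
η > 1 ⇒ luxury.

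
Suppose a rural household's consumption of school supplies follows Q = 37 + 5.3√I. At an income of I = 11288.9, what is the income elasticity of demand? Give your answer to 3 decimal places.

At I = 11288.9: Q = 600.121.
dQ/dI = 5.3/(2√I) = 0.0249414 at this income.
η = (dQ/dI)·(I/Q) = 0.0249414 × (11288.9/600.121) = 0.469.

0.469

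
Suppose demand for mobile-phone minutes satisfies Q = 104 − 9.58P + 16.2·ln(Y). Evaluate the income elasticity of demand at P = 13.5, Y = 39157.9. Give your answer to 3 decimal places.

At P = 13.5, Y = 39157.9: Q = 145.991.
Holding P constant, ∂Q/∂Y = 16.2/Y = 0.00041371.
η_Y = (∂Q/∂Y)·(Y/Q) = 0.00041371 × (39157.9/145.991) = 0.111.

0.111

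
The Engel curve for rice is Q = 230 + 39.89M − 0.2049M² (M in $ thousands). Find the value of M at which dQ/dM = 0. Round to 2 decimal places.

97.34

dQ/dM = 39.89 − 0.4098M.
The good is inferior where dQ/dM < 0. Setting dQ/dM = 0 gives M = 39.89 / 0.4098 = 97.34.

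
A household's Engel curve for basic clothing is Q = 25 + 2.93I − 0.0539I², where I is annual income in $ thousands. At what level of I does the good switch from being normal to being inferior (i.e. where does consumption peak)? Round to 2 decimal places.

dQ/dI = 2.93 − 0.1078I.
The good is inferior where dQ/dI < 0. Setting dQ/dI = 0 gives I = 2.93 / 0.1078 = 27.18.

27.18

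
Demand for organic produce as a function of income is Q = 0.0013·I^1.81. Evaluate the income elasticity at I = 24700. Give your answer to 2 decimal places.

For Q = A·I^β the income elasticity is constant and equal to β.
Here β = 1.81, so η = 1.81.

1.81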